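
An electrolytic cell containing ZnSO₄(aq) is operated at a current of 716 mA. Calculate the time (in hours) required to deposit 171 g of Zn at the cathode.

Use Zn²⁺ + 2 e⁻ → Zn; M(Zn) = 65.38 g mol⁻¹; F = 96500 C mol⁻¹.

n(Zn) = m/M = 171 / 65.38 = 2.615 mol.
Each Zn atom requires 2 electrons, so n(e⁻) = 2 × 2.615 = 5.231 mol.
Q = n(e⁻)·F = 5.231 × 96500 = 504800 C.
t = Q/I = 504800 / 0.7160 A = 705000 s = 196 h.

196 h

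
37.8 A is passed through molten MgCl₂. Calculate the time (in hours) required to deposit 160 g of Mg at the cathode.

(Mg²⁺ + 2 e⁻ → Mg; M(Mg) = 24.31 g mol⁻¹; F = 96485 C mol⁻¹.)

n(Mg) = m/M = 160 / 24.31 = 6.582 mol.
Each Mg atom requires 2 electrons, so n(e⁻) = 2 × 6.582 = 13.16 mol.
Q = n(e⁻)·F = 13.16 × 96485 = 1270000 C.
t = Q/I = 1270000 / 37.80 A = 33600 s = 9.33 h.

9.33 h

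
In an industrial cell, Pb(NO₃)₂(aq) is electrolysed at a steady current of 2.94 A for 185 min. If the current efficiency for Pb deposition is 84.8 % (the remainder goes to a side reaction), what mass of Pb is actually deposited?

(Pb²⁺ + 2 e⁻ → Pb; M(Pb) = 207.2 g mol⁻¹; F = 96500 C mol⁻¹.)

29.7 g

Q = I·t = 2.940 × 11100 = 32630 C.
n(e⁻) = 32630/96500 = 0.3382 mol; theoretically n(Pb) = 0.3382/2 = 0.1691 mol, m_theo = 35.04 g.
At 84.8 % efficiency, m_actual = 0.848 × 35.04 = 29.7 g.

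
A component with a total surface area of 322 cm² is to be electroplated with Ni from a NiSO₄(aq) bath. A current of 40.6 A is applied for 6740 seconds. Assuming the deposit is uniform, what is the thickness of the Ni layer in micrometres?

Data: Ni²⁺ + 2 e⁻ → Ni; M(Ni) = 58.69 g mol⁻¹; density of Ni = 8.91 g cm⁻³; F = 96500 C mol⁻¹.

Q = I·t = 40.60 × 6740.0 = 273600 C; n(e⁻) = 2.836 mol.
n(Ni) = n(e⁻)/2 = 1.418 mol, so m = 1.418 × 58.69 = 83.21 g.
Volume = m/ρ = 83.21 / 8.91 = 9.339 cm³.
Thickness = V/A = 9.339 / 322 = 0.0290 cm = 290 μm.

290 μm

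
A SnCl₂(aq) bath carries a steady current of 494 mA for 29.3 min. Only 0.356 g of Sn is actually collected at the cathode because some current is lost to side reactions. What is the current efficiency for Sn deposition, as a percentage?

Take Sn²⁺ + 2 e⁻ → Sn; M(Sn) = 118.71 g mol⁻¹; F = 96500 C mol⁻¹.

Q = I·t = 0.4940 × 1758.0 = 868.5 C; n(e⁻) = 868.5/96500 = 0.009000 mol.
Theoretical n(Sn) = n(e⁻)/2 = 0.004500 mol, i.e. m_theo = 0.004500 × 118.71 = 0.5342 g.
Efficiency = m_actual / m_theo = 0.356 / 0.5342 = 66.6 %.

66.6 %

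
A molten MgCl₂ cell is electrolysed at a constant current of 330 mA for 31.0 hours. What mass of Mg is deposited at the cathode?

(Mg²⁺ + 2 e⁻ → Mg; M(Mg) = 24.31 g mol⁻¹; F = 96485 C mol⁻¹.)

4.64 g

Q = I·t = 0.3300 A × 111600 s = 36830 C.
n(e⁻) = Q/F = 36830 / 96485 = 0.3817 mol.
Mg²⁺ + 2 e⁻ → Mg, so n(Mg) = n(e⁻)/2 = 0.1908 mol.
m = n·M = 0.1908 × 24.31 = 4.64 g.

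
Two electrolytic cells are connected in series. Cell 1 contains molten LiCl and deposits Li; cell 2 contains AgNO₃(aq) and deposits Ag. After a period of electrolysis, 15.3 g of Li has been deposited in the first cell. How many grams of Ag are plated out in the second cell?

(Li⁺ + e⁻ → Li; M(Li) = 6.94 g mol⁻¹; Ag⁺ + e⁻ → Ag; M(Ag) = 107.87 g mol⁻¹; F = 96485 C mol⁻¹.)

n(Li) = 15.3 / 6.94 = 2.205 mol.
Since Li⁺ + e⁻ → Li, n(e⁻) passed = 1 × 2.205 = 2.205 mol.
Cells in series carry the same charge, so the same 2.205 mol of electrons passes through cell 2.
Ag⁺ + e⁻ → Ag, so n(Ag) = 2.205 / 1 = 2.205 mol.
m(Ag) = 2.205 × 107.87 = 238 g.

238 g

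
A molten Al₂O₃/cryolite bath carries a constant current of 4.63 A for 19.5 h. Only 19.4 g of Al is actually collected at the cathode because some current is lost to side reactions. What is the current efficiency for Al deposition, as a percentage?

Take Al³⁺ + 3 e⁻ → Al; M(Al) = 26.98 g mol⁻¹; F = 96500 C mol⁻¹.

Q = I·t = 4.630 × 70200 = 325000 C; n(e⁻) = 325000/96500 = 3.368 mol.
Theoretical n(Al) = n(e⁻)/3 = 1.123 mol, i.e. m_theo = 1.123 × 26.98 = 30.29 g.
Efficiency = m_actual / m_theo = 19.4 / 30.29 = 64.0 %.

64.0 %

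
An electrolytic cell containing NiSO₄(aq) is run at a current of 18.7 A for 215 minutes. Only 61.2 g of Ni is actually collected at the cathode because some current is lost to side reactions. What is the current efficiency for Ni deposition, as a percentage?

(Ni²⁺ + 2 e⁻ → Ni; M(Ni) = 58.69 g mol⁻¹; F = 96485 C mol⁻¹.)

Q = I·t = 18.70 × 12900 = 241200 C; n(e⁻) = 241200/96485 = 2.500 mol.
Theoretical n(Ni) = n(e⁻)/2 = 1.250 mol, i.e. m_theo = 1.250 × 58.69 = 73.37 g.
Efficiency = m_actual / m_theo = 61.2 / 73.37 = 83.4 %.

83.4 %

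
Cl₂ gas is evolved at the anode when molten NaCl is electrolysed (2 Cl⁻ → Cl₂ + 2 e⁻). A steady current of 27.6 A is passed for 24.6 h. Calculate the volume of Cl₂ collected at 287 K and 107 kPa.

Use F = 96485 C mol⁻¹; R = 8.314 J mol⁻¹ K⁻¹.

Q = I·t = 27.60 A × 88560 s = 2444000 C.
n(e⁻) = Q/F = 2444000 / 96485 = 25.33 mol.
2 electrons are transferred per Cl₂ molecule, so n(Cl₂) = 25.33 / 2 = 12.67 mol.
V = nRT/P = (12.67 × 8.314 × 287) / (107 × 10³ Pa) = 0.282 m³ = 282 L.

282 L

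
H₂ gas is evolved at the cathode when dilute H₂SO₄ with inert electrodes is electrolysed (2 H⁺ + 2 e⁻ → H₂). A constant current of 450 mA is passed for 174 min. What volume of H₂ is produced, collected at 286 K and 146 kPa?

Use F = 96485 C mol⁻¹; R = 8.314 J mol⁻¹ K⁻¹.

0.397 L

Q = I·t = 0.4500 A × 10440 s = 4698 C.
n(e⁻) = Q/F = 4698 / 96485 = 0.04869 mol.
2 electrons are transferred per H₂ molecule, so n(H₂) = 0.04869 / 2 = 0.02435 mol.
V = nRT/P = (0.02435 × 8.314 × 286) / (146 × 10³ Pa) = 3.97 × 10⁻⁴ m³ = 0.397 L.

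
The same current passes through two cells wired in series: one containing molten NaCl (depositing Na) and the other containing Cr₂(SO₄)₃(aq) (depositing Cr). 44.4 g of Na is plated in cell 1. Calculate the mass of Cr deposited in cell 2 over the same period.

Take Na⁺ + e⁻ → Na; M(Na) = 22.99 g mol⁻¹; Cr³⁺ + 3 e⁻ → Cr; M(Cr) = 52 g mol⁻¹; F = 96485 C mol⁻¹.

n(Na) = 44.4 / 22.99 = 1.931 mol.
Since Na⁺ + e⁻ → Na, n(e⁻) passed = 1 × 1.931 = 1.931 mol.
Cells in series carry the same charge, so the same 1.931 mol of electrons passes through cell 2.
Cr³⁺ + 3 e⁻ → Cr, so n(Cr) = 1.931 / 3 = 0.6438 mol.
m(Cr) = 0.6438 × 52 = 33.5 g.

33.5 g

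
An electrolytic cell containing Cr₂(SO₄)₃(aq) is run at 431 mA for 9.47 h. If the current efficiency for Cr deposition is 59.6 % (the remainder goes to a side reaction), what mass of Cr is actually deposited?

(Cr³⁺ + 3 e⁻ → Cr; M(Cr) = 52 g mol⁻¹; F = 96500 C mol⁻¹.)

1.57 g

Q = I·t = 0.4310 × 34092 = 14690 C.
n(e⁻) = 14690/96500 = 0.1523 mol; theoretically n(Cr) = 0.1523/3 = 0.05076 mol, m_theo = 2.639 g.
At 59.6 % efficiency, m_actual = 0.596 × 2.639 = 1.57 g.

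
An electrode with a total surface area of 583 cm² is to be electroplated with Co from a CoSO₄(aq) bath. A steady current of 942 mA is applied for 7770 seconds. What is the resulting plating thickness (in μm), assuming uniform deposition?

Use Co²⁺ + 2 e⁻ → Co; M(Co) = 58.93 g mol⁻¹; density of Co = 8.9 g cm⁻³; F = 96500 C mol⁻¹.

4.31 μm

Q = I·t = 0.9420 × 7770.0 = 7319 C; n(e⁻) = 0.07585 mol.
n(Co) = n(e⁻)/2 = 0.03792 mol, so m = 0.03792 × 58.93 = 2.235 g.
Volume = m/ρ = 2.235 / 8.9 = 0.2511 cm³.
Thickness = V/A = 0.2511 / 583 = 4.31 × 10⁻⁴ cm = 4.31 μm.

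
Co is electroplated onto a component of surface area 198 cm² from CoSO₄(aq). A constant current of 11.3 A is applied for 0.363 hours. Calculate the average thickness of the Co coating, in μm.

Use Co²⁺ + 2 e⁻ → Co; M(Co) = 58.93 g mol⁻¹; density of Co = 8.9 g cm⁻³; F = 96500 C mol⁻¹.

Q = I·t = 11.30 × 1306.8 = 14770 C; n(e⁻) = 0.1530 mol.
n(Co) = n(e⁻)/2 = 0.07651 mol, so m = 0.07651 × 58.93 = 4.509 g.
Volume = m/ρ = 4.509 / 8.9 = 0.5066 cm³.
Thickness = V/A = 0.5066 / 198 = 0.00256 cm = 25.6 μm.

25.6 μm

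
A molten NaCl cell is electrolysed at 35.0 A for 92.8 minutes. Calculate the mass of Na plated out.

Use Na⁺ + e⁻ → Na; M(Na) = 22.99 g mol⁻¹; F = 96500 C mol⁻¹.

46.4 g

Q = I·t = 35.00 A × 5568.0 s = 194900 C.
n(e⁻) = Q/F = 194900 / 96500 = 2.019 mol.
Na⁺ + e⁻ → Na, so n(Na) = n(e⁻)/1 = 2.019 mol.
m = n·M = 2.019 × 22.99 = 46.4 g.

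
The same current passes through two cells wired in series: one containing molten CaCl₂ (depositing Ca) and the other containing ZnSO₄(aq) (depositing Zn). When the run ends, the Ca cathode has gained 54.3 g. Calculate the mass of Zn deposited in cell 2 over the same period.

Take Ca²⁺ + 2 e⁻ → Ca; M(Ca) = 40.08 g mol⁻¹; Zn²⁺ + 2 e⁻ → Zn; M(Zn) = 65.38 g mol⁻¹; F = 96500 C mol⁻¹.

n(Ca) = 54.3 / 40.08 = 1.355 mol.
Since Ca²⁺ + 2 e⁻ → Ca, n(e⁻) passed = 2 × 1.355 = 2.710 mol.
Cells in series carry the same charge, so the same 2.710 mol of electrons passes through cell 2.
Zn²⁺ + 2 e⁻ → Zn, so n(Zn) = 2.710 / 2 = 1.355 mol.
m(Zn) = 1.355 × 65.38 = 88.6 g.

88.6 g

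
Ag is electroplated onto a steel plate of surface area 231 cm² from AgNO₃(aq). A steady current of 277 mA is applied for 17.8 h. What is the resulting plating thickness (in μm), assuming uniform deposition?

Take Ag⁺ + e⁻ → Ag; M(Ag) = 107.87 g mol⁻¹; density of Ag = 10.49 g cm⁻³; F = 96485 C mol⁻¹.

81.9 μm

Q = I·t = 0.2770 × 64080 = 17750 C; n(e⁻) = 0.1840 mol.
n(Ag) = n(e⁻)/1 = 0.1840 mol, so m = 0.1840 × 107.87 = 19.84 g.
Volume = m/ρ = 19.84 / 10.49 = 1.892 cm³.
Thickness = V/A = 1.892 / 231 = 0.00819 cm = 81.9 μm.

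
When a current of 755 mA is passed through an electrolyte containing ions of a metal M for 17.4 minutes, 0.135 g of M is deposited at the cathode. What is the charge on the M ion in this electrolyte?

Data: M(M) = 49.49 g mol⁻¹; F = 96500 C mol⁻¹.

+3

Q = I·t = 0.7550 A × 1044.0 s = 788.2 C, so n(e⁻) = 788.2/96500 = 0.008168 mol.
n(M) deposited = 0.135 / 49.49 = 0.002728 mol.
Electrons per atom = n(e⁻)/n(M) = 0.008168 / 0.002728 = 2.99 ≈ 3, so the ion is M³⁺.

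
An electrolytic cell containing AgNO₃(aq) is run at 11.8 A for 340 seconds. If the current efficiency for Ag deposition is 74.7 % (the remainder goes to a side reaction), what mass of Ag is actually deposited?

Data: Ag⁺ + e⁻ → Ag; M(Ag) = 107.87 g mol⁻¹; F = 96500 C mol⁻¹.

3.35 g

Q = I·t = 11.80 × 340.00 = 4012 C.
n(e⁻) = 4012/96500 = 0.04158 mol; theoretically n(Ag) = 0.04158/1 = 0.04158 mol, m_theo = 4.485 g.
At 74.7 % efficiency, m_actual = 0.747 × 4.485 = 3.35 g.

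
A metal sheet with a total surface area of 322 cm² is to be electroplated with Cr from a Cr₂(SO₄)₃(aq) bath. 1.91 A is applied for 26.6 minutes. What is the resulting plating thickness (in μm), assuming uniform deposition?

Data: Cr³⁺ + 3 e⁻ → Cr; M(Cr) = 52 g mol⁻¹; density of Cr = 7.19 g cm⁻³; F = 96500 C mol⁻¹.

Q = I·t = 1.910 × 1596.0 = 3048 C; n(e⁻) = 0.03159 mol.
n(Cr) = n(e⁻)/3 = 0.01053 mol, so m = 0.01053 × 52 = 0.5475 g.
Volume = m/ρ = 0.5475 / 7.19 = 0.07615 cm³.
Thickness = V/A = 0.07615 / 322 = 2.37 × 10⁻⁴ cm = 2.37 μm.

2.37 μm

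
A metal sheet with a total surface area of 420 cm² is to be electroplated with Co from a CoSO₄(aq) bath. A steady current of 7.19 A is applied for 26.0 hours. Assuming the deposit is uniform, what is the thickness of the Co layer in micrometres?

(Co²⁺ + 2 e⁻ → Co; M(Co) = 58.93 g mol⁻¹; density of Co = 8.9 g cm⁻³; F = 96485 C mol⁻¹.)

Q = I·t = 7.190 × 93600 = 673000 C; n(e⁻) = 6.975 mol.
n(Co) = n(e⁻)/2 = 3.488 mol, so m = 3.488 × 58.93 = 205.5 g.
Volume = m/ρ = 205.5 / 8.9 = 23.09 cm³.
Thickness = V/A = 23.09 / 420 = 0.0550 cm = 550 μm.

550 μm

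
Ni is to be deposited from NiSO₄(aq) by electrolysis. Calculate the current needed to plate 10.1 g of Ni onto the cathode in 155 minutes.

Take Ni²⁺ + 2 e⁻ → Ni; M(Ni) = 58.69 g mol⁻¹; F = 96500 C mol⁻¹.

n(Ni) = 10.1 / 58.69 = 0.1721 mol.
n(e⁻) = 2 × 0.1721 = 0.3442 mol.
Q = n(e⁻)·F = 0.3442 × 96500 = 33210 C.
I = Q/t = 33210 / 9300.0 s = 3.57 A.

3.57 A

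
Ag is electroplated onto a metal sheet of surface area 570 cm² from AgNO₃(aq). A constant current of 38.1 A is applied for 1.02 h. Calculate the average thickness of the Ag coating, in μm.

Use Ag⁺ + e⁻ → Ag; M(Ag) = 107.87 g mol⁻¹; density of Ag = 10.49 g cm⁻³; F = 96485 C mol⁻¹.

Q = I·t = 38.10 × 3672.0 = 139900 C; n(e⁻) = 1.450 mol.
n(Ag) = n(e⁻)/1 = 1.450 mol, so m = 1.450 × 107.87 = 156.4 g.
Volume = m/ρ = 156.4 / 10.49 = 14.91 cm³.
Thickness = V/A = 14.91 / 570 = 0.0262 cm = 262 μm.

262 μm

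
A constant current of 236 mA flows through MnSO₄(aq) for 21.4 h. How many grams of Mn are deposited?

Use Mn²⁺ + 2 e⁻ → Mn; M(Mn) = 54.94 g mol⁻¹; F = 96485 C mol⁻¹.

Q = I·t = 0.2360 A × 77040 s = 18180 C.
n(e⁻) = Q/F = 18180 / 96485 = 0.1884 mol.
Mn²⁺ + 2 e⁻ → Mn, so n(Mn) = n(e⁻)/2 = 0.09422 mol.
m = n·M = 0.09422 × 54.94 = 5.18 g.

5.18 g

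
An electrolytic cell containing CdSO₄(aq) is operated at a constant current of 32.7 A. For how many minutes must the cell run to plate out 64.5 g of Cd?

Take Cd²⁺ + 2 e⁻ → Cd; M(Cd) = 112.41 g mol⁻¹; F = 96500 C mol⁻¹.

n(Cd) = m/M = 64.5 / 112.41 = 0.5738 mol.
Each Cd atom requires 2 electrons, so n(e⁻) = 2 × 0.5738 = 1.148 mol.
Q = n(e⁻)·F = 1.148 × 96500 = 110700 C.
t = Q/I = 110700 / 32.70 A = 3387 s = 56.4 min.

56.4 min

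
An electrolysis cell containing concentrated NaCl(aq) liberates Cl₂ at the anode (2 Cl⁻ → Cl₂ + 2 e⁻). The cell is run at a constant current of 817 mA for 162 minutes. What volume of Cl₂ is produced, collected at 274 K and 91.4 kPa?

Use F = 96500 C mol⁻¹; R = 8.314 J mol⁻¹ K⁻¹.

1.03 L

Q = I·t = 0.8170 A × 9720.0 s = 7941 C.
n(e⁻) = Q/F = 7941 / 96500 = 0.08229 mol.
2 electrons are transferred per Cl₂ molecule, so n(Cl₂) = 0.08229 / 2 = 0.04115 mol.
V = nRT/P = (0.04115 × 8.314 × 274) / (91.4 × 10³ Pa) = 0.00103 m³ = 1.03 L.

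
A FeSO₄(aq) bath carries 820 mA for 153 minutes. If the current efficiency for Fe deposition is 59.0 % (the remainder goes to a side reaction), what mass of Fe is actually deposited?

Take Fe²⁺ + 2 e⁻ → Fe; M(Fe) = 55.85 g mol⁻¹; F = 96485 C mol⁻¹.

1.29 g

Q = I·t = 0.8200 × 9180.0 = 7528 C.
n(e⁻) = 7528/96485 = 0.07802 mol; theoretically n(Fe) = 0.07802/2 = 0.03901 mol, m_theo = 2.179 g.
At 59.0 % efficiency, m_actual = 0.590 × 2.179 = 1.29 g.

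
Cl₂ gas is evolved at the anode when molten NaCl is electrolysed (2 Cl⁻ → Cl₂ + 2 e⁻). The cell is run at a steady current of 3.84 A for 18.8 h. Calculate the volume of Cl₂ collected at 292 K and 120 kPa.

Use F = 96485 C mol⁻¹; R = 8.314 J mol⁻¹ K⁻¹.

Q = I·t = 3.840 A × 67680 s = 259900 C.
n(e⁻) = Q/F = 259900 / 96485 = 2.694 mol.
2 electrons are transferred per Cl₂ molecule, so n(Cl₂) = 2.694 / 2 = 1.347 mol.
V = nRT/P = (1.347 × 8.314 × 292) / (120 × 10³ Pa) = 0.0272 m³ = 27.2 L.

27.2 L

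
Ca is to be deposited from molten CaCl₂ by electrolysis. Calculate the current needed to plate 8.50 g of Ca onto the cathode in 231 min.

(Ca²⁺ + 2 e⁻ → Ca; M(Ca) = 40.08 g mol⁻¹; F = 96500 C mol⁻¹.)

n(Ca) = 8.50 / 40.08 = 0.2121 mol.
n(e⁻) = 2 × 0.2121 = 0.4242 mol.
Q = n(e⁻)·F = 0.4242 × 96500 = 40930 C.
I = Q/t = 40930 / 13860 s = 2.95 A.

2.95 A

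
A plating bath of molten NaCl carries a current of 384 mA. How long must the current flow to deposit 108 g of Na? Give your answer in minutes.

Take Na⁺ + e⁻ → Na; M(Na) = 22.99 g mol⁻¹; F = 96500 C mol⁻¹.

n(Na) = m/M = 108 / 22.99 = 4.698 mol.
Each Na atom requires 1 electron, so n(e⁻) = 1 × 4.698 = 4.698 mol.
Q = n(e⁻)·F = 4.698 × 96500 = 453300 C.
t = Q/I = 453300 / 0.3840 A = 1181000 s = 19700 min.

19700 min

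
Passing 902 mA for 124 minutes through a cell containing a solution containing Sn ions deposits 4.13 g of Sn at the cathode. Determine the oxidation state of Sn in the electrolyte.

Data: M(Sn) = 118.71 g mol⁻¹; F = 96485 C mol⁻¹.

Q = I·t = 0.9020 A × 7440.0 s = 6711 C, so n(e⁻) = 6711/96485 = 0.06955 mol.
n(Sn) deposited = 4.13 / 118.71 = 0.03479 mol.
Electrons per atom = n(e⁻)/n(Sn) = 0.06955 / 0.03479 = 2.00 ≈ 2, so the ion is Sn²⁺.

+2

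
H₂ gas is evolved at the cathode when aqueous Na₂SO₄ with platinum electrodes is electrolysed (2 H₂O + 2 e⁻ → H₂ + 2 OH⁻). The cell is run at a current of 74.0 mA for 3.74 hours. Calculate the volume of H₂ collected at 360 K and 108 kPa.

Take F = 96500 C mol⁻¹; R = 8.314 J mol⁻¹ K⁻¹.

Q = I·t = 0.07400 A × 13464 s = 996.3 C.
n(e⁻) = Q/F = 996.3 / 96500 = 0.01032 mol.
2 electrons are transferred per H₂ molecule, so n(H₂) = 0.01032 / 2 = 0.005162 mol.
V = nRT/P = (0.005162 × 8.314 × 360) / (108 × 10³ Pa) = 1.43 × 10⁻⁴ m³ = 0.143 L.

0.143 L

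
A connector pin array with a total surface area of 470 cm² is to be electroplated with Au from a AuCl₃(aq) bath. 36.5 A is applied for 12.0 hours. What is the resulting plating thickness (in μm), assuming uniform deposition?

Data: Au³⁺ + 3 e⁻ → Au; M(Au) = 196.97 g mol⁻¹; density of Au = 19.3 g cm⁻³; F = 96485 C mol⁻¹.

1180 μm

Q = I·t = 36.50 × 43200 = 1577000 C; n(e⁻) = 16.34 mol.
n(Au) = n(e⁻)/3 = 5.447 mol, so m = 5.447 × 196.97 = 1073 g.
Volume = m/ρ = 1073 / 19.3 = 55.60 cm³.
Thickness = V/A = 55.60 / 470 = 0.118 cm = 1180 μm.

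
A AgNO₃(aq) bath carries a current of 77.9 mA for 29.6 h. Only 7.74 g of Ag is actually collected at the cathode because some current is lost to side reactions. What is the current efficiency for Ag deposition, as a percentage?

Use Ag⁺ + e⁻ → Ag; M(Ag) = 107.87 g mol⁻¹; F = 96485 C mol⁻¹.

83.4 %

Q = I·t = 0.07790 × 106560 = 8301 C; n(e⁻) = 8301/96485 = 0.08603 mol.
Theoretical n(Ag) = n(e⁻)/1 = 0.08603 mol, i.e. m_theo = 0.08603 × 107.87 = 9.281 g.
Efficiency = m_actual / m_theo = 7.74 / 9.281 = 83.4 %.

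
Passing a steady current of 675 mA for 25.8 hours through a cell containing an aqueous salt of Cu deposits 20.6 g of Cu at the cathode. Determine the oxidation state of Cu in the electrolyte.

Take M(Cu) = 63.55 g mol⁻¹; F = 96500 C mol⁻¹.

+2

Q = I·t = 0.6750 A × 92880 s = 62690 C, so n(e⁻) = 62690/96500 = 0.6497 mol.
n(Cu) deposited = 20.6 / 63.55 = 0.3242 mol.
Electrons per atom = n(e⁻)/n(Cu) = 0.6497 / 0.3242 = 2.00 ≈ 2, so the ion is Cu²⁺.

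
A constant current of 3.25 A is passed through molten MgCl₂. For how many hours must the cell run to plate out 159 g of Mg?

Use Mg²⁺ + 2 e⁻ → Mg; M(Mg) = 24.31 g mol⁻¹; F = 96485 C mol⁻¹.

n(Mg) = m/M = 159 / 24.31 = 6.541 mol.
Each Mg atom requires 2 electrons, so n(e⁻) = 2 × 6.541 = 13.08 mol.
Q = n(e⁻)·F = 13.08 × 96485 = 1262000 C.
t = Q/I = 1262000 / 3.250 A = 388300 s = 108 h.

108 h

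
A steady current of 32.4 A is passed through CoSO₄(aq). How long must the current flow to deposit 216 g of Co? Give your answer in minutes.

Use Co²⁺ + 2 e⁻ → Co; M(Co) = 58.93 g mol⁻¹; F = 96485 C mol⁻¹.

364 min

n(Co) = m/M = 216 / 58.93 = 3.665 mol.
Each Co atom requires 2 electrons, so n(e⁻) = 2 × 3.665 = 7.331 mol.
Q = n(e⁻)·F = 7.331 × 96485 = 707300 C.
t = Q/I = 707300 / 32.40 A = 21830 s = 364 min.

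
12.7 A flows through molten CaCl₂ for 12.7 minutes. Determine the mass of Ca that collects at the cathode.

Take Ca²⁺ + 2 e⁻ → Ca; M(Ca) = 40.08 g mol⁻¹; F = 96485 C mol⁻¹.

2.01 g

Q = I·t = 12.70 A × 762.00 s = 9677 C.
n(e⁻) = Q/F = 9677 / 96485 = 0.1003 mol.
Ca²⁺ + 2 e⁻ → Ca, so n(Ca) = n(e⁻)/2 = 0.05015 mol.
m = n·M = 0.05015 × 40.08 = 2.01 g.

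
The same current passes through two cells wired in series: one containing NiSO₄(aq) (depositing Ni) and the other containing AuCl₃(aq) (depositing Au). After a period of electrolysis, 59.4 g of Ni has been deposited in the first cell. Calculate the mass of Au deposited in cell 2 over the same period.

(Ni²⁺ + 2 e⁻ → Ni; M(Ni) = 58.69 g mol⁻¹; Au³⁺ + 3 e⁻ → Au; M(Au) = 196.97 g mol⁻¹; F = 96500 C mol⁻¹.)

133 g

n(Ni) = 59.4 / 58.69 = 1.012 mol.
Since Ni²⁺ + 2 e⁻ → Ni, n(e⁻) passed = 2 × 1.012 = 2.024 mol.
Cells in series carry the same charge, so the same 2.024 mol of electrons passes through cell 2.
Au³⁺ + 3 e⁻ → Au, so n(Au) = 2.024 / 3 = 0.6747 mol.
m(Au) = 0.6747 × 196.97 = 133 g.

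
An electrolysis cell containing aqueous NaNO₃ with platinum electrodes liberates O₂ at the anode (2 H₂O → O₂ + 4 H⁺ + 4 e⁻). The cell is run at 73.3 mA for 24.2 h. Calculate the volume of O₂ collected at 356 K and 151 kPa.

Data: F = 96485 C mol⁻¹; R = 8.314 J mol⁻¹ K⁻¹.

Q = I·t = 0.07330 A × 87120 s = 6386 C.
n(e⁻) = Q/F = 6386 / 96485 = 0.06619 mol.
4 electrons are transferred per O₂ molecule, so n(O₂) = 0.06619 / 4 = 0.01655 mol.
V = nRT/P = (0.01655 × 8.314 × 356) / (151 × 10³ Pa) = 3.24 × 10⁻⁴ m³ = 0.324 L.

0.324 L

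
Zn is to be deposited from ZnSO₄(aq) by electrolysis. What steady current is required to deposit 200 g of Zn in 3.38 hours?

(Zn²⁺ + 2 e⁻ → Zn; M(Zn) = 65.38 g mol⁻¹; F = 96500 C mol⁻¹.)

48.5 A

n(Zn) = 200 / 65.38 = 3.059 mol.
n(e⁻) = 2 × 3.059 = 6.118 mol.
Q = n(e⁻)·F = 6.118 × 96500 = 590400 C.
I = Q/t = 590400 / 12168 s = 48.5 A.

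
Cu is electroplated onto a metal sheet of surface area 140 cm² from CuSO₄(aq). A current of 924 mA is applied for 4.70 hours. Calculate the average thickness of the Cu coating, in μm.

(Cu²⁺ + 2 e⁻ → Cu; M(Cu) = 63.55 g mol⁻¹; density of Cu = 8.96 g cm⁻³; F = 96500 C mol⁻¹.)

Q = I·t = 0.9240 × 16920 = 15630 C; n(e⁻) = 0.1620 mol.
n(Cu) = n(e⁻)/2 = 0.08101 mol, so m = 0.08101 × 63.55 = 5.148 g.
Volume = m/ρ = 5.148 / 8.96 = 0.5745 cm³.
Thickness = V/A = 0.5745 / 140 = 0.00410 cm = 41.0 μm.

41.0 μm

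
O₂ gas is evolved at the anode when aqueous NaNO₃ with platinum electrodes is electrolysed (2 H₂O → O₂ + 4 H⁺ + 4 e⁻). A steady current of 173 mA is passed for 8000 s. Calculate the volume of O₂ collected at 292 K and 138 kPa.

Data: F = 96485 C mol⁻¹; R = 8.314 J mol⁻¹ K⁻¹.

Q = I·t = 0.1730 A × 8000.0 s = 1384 C.
n(e⁻) = Q/F = 1384 / 96485 = 0.01434 mol.
4 electrons are transferred per O₂ molecule, so n(O₂) = 0.01434 / 4 = 0.003586 mol.
V = nRT/P = (0.003586 × 8.314 × 292) / (138 × 10³ Pa) = 6.31 × 10⁻⁵ m³ = 0.0631 L.

0.0631 L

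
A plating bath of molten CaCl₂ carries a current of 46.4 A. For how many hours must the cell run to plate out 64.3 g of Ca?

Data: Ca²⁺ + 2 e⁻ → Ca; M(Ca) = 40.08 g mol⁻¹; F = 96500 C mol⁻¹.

n(Ca) = m/M = 64.3 / 40.08 = 1.604 mol.
Each Ca atom requires 2 electrons, so n(e⁻) = 2 × 1.604 = 3.209 mol.
Q = n(e⁻)·F = 3.209 × 96500 = 309600 C.
t = Q/I = 309600 / 46.40 A = 6673 s = 1.85 h.

1.85 h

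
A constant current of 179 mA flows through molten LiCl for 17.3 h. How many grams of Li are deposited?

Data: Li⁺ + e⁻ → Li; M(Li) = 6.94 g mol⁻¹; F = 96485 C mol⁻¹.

0.802 g

Q = I·t = 0.1790 A × 62280 s = 11150 C.
n(e⁻) = Q/F = 11150 / 96485 = 0.1155 mol.
Li⁺ + e⁻ → Li, so n(Li) = n(e⁻)/1 = 0.1155 mol.
m = n·M = 0.1155 × 6.94 = 0.802 g.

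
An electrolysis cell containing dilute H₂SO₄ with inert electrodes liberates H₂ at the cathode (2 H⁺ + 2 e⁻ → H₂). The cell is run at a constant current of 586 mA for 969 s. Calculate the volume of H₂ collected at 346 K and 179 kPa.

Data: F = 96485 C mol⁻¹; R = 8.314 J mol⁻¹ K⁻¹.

Q = I·t = 0.5860 A × 969.00 s = 567.8 C.
n(e⁻) = Q/F = 567.8 / 96485 = 0.005885 mol.
2 electrons are transferred per H₂ molecule, so n(H₂) = 0.005885 / 2 = 0.002943 mol.
V = nRT/P = (0.002943 × 8.314 × 346) / (179 × 10³ Pa) = 4.73 × 10⁻⁵ m³ = 0.0473 L.

0.0473 L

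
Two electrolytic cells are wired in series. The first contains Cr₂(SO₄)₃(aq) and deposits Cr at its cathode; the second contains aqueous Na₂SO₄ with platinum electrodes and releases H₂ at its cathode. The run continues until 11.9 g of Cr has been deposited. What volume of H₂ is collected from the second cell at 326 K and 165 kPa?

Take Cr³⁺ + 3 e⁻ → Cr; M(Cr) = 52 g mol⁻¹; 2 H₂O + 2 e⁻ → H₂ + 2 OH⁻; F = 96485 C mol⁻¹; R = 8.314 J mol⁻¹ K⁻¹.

n(Cr) = 11.9 / 52 = 0.2288 mol, so n(e⁻) = 3 × 0.2288 = 0.6865 mol.
The cells are in series, so the same 0.6865 mol of electrons passes through the second cell.
2 H₂O + 2 e⁻ → H₂ + 2 OH⁻ — 2 mol e⁻ per mol H₂, so n(H₂) = 0.6865/2 = 0.3433 mol.
V = nRT/P = (0.3433 × 8.314 × 326) / (165 × 10³) = 0.00564 m³ = 5.64 L.

5.64 L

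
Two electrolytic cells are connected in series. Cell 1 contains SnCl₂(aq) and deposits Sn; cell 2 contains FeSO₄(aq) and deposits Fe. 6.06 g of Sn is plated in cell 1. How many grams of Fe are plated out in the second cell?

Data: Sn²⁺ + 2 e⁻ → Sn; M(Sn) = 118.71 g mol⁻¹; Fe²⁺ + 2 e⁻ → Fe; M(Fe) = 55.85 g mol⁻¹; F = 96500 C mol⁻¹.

2.85 g

n(Sn) = 6.06 / 118.71 = 0.05105 mol.
Since Sn²⁺ + 2 e⁻ → Sn, n(e⁻) passed = 2 × 0.05105 = 0.1021 mol.
Cells in series carry the same charge, so the same 0.1021 mol of electrons passes through cell 2.
Fe²⁺ + 2 e⁻ → Fe, so n(Fe) = 0.1021 / 2 = 0.05105 mol.
m(Fe) = 0.05105 × 55.85 = 2.85 g.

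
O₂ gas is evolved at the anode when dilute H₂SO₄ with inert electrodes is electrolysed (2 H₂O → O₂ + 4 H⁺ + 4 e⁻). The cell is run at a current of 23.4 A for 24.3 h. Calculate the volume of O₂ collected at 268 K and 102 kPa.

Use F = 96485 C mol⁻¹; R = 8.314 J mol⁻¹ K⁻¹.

Q = I·t = 23.40 A × 87480 s = 2047000 C.
n(e⁻) = Q/F = 2047000 / 96485 = 21.22 mol.
4 electrons are transferred per O₂ molecule, so n(O₂) = 21.22 / 4 = 5.304 mol.
V = nRT/P = (5.304 × 8.314 × 268) / (102 × 10³ Pa) = 0.116 m³ = 116 L.

116 L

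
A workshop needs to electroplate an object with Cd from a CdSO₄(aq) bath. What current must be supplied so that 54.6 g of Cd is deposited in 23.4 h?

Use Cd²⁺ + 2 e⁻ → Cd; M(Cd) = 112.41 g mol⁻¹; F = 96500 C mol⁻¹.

n(Cd) = 54.6 / 112.41 = 0.4857 mol.
n(e⁻) = 2 × 0.4857 = 0.9714 mol.
Q = n(e⁻)·F = 0.9714 × 96500 = 93740 C.
I = Q/t = 93740 / 84240 s = 1.11 A.

1.11 A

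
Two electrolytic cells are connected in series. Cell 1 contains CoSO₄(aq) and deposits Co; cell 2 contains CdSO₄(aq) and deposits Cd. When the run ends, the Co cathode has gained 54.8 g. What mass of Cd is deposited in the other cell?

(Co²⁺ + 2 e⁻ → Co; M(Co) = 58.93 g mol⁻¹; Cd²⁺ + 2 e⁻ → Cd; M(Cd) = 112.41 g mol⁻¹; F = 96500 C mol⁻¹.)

n(Co) = 54.8 / 58.93 = 0.9299 mol.
Since Co²⁺ + 2 e⁻ → Co, n(e⁻) passed = 2 × 0.9299 = 1.860 mol.
Cells in series carry the same charge, so the same 1.860 mol of electrons passes through cell 2.
Cd²⁺ + 2 e⁻ → Cd, so n(Cd) = 1.860 / 2 = 0.9299 mol.
m(Cd) = 0.9299 × 112.41 = 105 g.

105 g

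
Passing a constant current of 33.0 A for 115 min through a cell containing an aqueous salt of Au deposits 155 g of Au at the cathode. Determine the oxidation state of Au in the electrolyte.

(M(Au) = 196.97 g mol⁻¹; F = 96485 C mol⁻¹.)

Q = I·t = 33.00 A × 6900.0 s = 227700 C, so n(e⁻) = 227700/96485 = 2.360 mol.
n(Au) deposited = 155 / 196.97 = 0.7869 mol.
Electrons per atom = n(e⁻)/n(Au) = 2.360 / 0.7869 = 3.00 ≈ 3, so the ion is Au³⁺.

+3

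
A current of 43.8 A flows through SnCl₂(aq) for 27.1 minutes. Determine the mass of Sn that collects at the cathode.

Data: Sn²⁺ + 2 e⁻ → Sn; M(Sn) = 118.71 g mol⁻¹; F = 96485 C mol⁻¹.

Q = I·t = 43.80 A × 1626.0 s = 71220 C.
n(e⁻) = Q/F = 71220 / 96485 = 0.7381 mol.
Sn²⁺ + 2 e⁻ → Sn, so n(Sn) = n(e⁻)/2 = 0.3691 mol.
m = n·M = 0.3691 × 118.71 = 43.8 g.

43.8 g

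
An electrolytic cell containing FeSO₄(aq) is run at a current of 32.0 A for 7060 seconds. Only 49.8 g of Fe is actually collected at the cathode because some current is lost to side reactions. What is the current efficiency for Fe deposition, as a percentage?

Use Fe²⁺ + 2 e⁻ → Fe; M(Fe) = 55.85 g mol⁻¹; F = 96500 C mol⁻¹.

76.2 %

Q = I·t = 32.00 × 7060.0 = 225900 C; n(e⁻) = 225900/96500 = 2.341 mol.
Theoretical n(Fe) = n(e⁻)/2 = 1.171 mol, i.e. m_theo = 1.171 × 55.85 = 65.38 g.
Efficiency = m_actual / m_theo = 49.8 / 65.38 = 76.2 %.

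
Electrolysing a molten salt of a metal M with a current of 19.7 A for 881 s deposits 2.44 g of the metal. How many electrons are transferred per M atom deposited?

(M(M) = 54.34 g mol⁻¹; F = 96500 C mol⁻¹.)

4

Q = I·t = 19.70 A × 881.00 s = 17360 C, so n(e⁻) = 17360/96500 = 0.1799 mol.
n(M) deposited = 2.44 / 54.34 = 0.04490 mol.
Electrons per atom = n(e⁻)/n(M) = 0.1799 / 0.04490 = 4.01 ≈ 4, so the ion is M⁴⁺.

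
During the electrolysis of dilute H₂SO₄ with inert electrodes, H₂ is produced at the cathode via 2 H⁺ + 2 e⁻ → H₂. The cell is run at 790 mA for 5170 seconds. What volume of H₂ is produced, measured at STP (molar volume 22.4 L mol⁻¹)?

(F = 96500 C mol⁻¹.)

0.474 L

Q = I·t = 0.7900 A × 5170.0 s = 4084 C.
n(e⁻) = Q/F = 4084 / 96500 = 0.04232 mol.
2 electrons are transferred per H₂ molecule, so n(H₂) = 0.04232 / 2 = 0.02116 mol.
V = n × V_m = 0.02116 × 22.4 = 0.474 L.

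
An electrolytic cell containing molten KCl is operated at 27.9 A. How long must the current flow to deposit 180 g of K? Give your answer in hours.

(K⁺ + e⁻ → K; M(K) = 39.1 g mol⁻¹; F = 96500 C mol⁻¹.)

n(K) = m/M = 180 / 39.1 = 4.604 mol.
Each K atom requires 1 electron, so n(e⁻) = 1 × 4.604 = 4.604 mol.
Q = n(e⁻)·F = 4.604 × 96500 = 444200 C.
t = Q/I = 444200 / 27.90 A = 15920 s = 4.42 h.

4.42 h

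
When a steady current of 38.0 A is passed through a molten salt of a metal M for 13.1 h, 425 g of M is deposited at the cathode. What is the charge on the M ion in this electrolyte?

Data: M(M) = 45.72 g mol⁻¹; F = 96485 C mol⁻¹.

+2

Q = I·t = 38.00 A × 47160 s = 1792000 C, so n(e⁻) = 1792000/96485 = 18.57 mol.
n(M) deposited = 425 / 45.72 = 9.296 mol.
Electrons per atom = n(e⁻)/n(M) = 18.57 / 9.296 = 2.00 ≈ 2, so the ion is M²⁺.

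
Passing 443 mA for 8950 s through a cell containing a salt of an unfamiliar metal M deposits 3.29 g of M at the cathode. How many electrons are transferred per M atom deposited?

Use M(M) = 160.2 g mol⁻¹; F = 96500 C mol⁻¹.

2

Q = I·t = 0.4430 A × 8950.0 s = 3965 C, so n(e⁻) = 3965/96500 = 0.04109 mol.
n(M) deposited = 3.29 / 160.2 = 0.02054 mol.
Electrons per atom = n(e⁻)/n(M) = 0.04109 / 0.02054 = 2.00 ≈ 2, so the ion is M²⁺.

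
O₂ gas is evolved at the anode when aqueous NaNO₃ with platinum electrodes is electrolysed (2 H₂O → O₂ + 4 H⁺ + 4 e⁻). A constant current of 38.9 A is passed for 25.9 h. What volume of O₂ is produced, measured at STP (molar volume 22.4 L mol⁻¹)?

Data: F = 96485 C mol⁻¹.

211 L

Q = I·t = 38.90 A × 93240 s = 3627000 C.
n(e⁻) = Q/F = 3627000 / 96485 = 37.59 mol.
4 electrons are transferred per O₂ molecule, so n(O₂) = 37.59 / 4 = 9.398 mol.
V = n × V_m = 9.398 × 22.4 = 211 L.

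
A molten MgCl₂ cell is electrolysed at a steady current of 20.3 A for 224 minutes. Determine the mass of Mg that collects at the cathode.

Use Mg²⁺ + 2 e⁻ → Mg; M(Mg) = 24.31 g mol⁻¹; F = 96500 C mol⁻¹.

34.4 g

Q = I·t = 20.30 A × 13440 s = 272800 C.
n(e⁻) = Q/F = 272800 / 96500 = 2.827 mol.
Mg²⁺ + 2 e⁻ → Mg, so n(Mg) = n(e⁻)/2 = 1.414 mol.
m = n·M = 1.414 × 24.31 = 34.4 g.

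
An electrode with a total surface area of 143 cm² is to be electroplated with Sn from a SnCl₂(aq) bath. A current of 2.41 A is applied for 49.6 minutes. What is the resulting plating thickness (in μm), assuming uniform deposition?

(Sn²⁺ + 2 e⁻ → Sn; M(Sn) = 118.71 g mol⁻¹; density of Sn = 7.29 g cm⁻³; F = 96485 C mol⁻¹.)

Q = I·t = 2.410 × 2976.0 = 7172 C; n(e⁻) = 0.07433 mol.
n(Sn) = n(e⁻)/2 = 0.03717 mol, so m = 0.03717 × 118.71 = 4.412 g.
Volume = m/ρ = 4.412 / 7.29 = 0.6052 cm³.
Thickness = V/A = 0.6052 / 143 = 0.00423 cm = 42.3 μm.

42.3 μm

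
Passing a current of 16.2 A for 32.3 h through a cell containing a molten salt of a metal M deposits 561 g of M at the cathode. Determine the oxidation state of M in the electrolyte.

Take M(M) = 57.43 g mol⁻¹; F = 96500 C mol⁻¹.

Q = I·t = 16.20 A × 116280 s = 1884000 C, so n(e⁻) = 1884000/96500 = 19.52 mol.
n(M) deposited = 561 / 57.43 = 9.768 mol.
Electrons per atom = n(e⁻)/n(M) = 19.52 / 9.768 = 2.00 ≈ 2, so the ion is M²⁺.

+2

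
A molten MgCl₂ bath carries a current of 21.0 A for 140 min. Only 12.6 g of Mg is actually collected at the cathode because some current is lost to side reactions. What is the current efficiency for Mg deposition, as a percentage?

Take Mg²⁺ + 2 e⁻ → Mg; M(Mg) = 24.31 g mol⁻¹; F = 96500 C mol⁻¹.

56.7 %

Q = I·t = 21.00 × 8400.0 = 176400 C; n(e⁻) = 176400/96500 = 1.828 mol.
Theoretical n(Mg) = n(e⁻)/2 = 0.9140 mol, i.e. m_theo = 0.9140 × 24.31 = 22.22 g.
Efficiency = m_actual / m_theo = 12.6 / 22.22 = 56.7 %.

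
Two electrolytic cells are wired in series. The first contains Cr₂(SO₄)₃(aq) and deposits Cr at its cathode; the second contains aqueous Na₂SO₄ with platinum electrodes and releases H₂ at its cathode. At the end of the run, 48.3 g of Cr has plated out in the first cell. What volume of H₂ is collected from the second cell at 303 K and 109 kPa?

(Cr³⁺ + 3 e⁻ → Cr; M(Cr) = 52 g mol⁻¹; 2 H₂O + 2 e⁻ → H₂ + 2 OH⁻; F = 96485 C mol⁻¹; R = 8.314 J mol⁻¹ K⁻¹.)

32.2 L

n(Cr) = 48.3 / 52 = 0.9288 mol, so n(e⁻) = 3 × 0.9288 = 2.787 mol.
The cells are in series, so the same 2.787 mol of electrons passes through the second cell.
2 H₂O + 2 e⁻ → H₂ + 2 OH⁻ — 2 mol e⁻ per mol H₂, so n(H₂) = 2.787/2 = 1.393 mol.
V = nRT/P = (1.393 × 8.314 × 303) / (109 × 10³) = 0.0322 m³ = 32.2 L.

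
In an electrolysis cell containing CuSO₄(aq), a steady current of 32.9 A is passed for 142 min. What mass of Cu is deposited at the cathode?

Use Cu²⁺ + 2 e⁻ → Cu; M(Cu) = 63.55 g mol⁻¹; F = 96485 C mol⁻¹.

92.3 g

Q = I·t = 32.90 A × 8520.0 s = 280300 C.
n(e⁻) = Q/F = 280300 / 96485 = 2.905 mol.
Cu²⁺ + 2 e⁻ → Cu, so n(Cu) = n(e⁻)/2 = 1.453 mol.
m = n·M = 1.453 × 63.55 = 92.3 g.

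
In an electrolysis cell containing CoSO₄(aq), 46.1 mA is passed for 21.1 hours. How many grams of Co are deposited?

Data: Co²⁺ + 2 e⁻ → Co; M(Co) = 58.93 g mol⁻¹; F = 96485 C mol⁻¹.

1.07 g

Q = I·t = 0.04610 A × 75960 s = 3502 C.
n(e⁻) = Q/F = 3502 / 96485 = 0.03629 mol.
Co²⁺ + 2 e⁻ → Co, so n(Co) = n(e⁻)/2 = 0.01815 mol.
m = n·M = 0.01815 × 58.93 = 1.07 g.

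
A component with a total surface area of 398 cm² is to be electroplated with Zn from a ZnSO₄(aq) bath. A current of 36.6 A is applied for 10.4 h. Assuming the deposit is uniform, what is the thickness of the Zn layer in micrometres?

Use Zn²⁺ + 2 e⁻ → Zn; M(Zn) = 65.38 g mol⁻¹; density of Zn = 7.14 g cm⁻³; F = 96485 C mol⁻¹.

Q = I·t = 36.60 × 37440 = 1370000 C; n(e⁻) = 14.20 mol.
n(Zn) = n(e⁻)/2 = 7.101 mol, so m = 7.101 × 65.38 = 464.3 g.
Volume = m/ρ = 464.3 / 7.14 = 65.02 cm³.
Thickness = V/A = 65.02 / 398 = 0.163 cm = 1630 μm.

1630 μm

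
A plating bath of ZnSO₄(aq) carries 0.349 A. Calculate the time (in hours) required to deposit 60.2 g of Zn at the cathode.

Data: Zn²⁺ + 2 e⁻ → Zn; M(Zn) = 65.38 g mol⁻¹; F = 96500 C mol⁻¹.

n(Zn) = m/M = 60.2 / 65.38 = 0.9208 mol.
Each Zn atom requires 2 electrons, so n(e⁻) = 2 × 0.9208 = 1.842 mol.
Q = n(e⁻)·F = 1.842 × 96500 = 177700 C.
t = Q/I = 177700 / 0.3490 A = 509200 s = 141 h.

141 h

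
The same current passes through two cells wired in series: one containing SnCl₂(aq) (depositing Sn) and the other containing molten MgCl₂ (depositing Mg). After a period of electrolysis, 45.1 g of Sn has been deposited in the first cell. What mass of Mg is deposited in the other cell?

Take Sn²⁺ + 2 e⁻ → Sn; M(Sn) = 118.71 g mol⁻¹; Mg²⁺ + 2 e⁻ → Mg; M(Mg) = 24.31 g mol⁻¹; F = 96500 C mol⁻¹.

n(Sn) = 45.1 / 118.71 = 0.3799 mol.
Since Sn²⁺ + 2 e⁻ → Sn, n(e⁻) passed = 2 × 0.3799 = 0.7598 mol.
Cells in series carry the same charge, so the same 0.7598 mol of electrons passes through cell 2.
Mg²⁺ + 2 e⁻ → Mg, so n(Mg) = 0.7598 / 2 = 0.3799 mol.
m(Mg) = 0.3799 × 24.31 = 9.24 g.

9.24 g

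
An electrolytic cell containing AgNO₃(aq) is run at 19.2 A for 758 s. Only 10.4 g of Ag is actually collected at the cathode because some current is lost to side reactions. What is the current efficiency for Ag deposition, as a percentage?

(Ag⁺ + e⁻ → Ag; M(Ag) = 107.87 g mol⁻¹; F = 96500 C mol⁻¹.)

Q = I·t = 19.20 × 758.00 = 14550 C; n(e⁻) = 14550/96500 = 0.1508 mol.
Theoretical n(Ag) = n(e⁻)/1 = 0.1508 mol, i.e. m_theo = 0.1508 × 107.87 = 16.27 g.
Efficiency = m_actual / m_theo = 10.4 / 16.27 = 63.9 %.

63.9 %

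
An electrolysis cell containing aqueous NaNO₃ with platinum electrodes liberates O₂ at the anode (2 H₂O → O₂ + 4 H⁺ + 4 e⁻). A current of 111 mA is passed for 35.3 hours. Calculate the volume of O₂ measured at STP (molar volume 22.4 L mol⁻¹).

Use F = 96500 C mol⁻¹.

Q = I·t = 0.1110 A × 127080 s = 14110 C.
n(e⁻) = Q/F = 14110 / 96500 = 0.1462 mol.
4 electrons are transferred per O₂ molecule, so n(O₂) = 0.1462 / 4 = 0.03654 mol.
V = n × V_m = 0.03654 × 22.4 = 0.819 L.

0.819 L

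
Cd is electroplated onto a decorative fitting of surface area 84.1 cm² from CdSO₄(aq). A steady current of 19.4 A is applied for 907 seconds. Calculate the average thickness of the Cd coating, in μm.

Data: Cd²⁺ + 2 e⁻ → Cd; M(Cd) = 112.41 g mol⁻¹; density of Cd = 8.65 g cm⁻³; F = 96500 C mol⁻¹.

Q = I·t = 19.40 × 907.00 = 17600 C; n(e⁻) = 0.1823 mol.
n(Cd) = n(e⁻)/2 = 0.09117 mol, so m = 0.09117 × 112.41 = 10.25 g.
Volume = m/ρ = 10.25 / 8.65 = 1.185 cm³.
Thickness = V/A = 1.185 / 84.1 = 0.0141 cm = 141 μm.

141 μm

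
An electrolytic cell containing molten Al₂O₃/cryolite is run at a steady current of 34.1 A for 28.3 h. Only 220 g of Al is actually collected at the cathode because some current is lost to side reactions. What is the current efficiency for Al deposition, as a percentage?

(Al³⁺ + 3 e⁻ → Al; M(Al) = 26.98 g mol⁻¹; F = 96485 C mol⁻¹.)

67.9 %

Q = I·t = 34.10 × 101880 = 3474000 C; n(e⁻) = 3474000/96485 = 36.01 mol.
Theoretical n(Al) = n(e⁻)/3 = 12.00 mol, i.e. m_theo = 12.00 × 26.98 = 323.8 g.
Efficiency = m_actual / m_theo = 220 / 323.8 = 67.9 %.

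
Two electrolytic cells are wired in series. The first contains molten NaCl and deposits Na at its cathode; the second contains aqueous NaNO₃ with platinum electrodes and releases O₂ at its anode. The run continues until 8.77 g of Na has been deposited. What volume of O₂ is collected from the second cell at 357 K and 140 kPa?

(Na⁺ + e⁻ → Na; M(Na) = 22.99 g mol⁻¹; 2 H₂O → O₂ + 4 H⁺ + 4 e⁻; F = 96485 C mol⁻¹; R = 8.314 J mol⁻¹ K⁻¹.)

2.02 L

n(Na) = 8.77 / 22.99 = 0.3815 mol, so n(e⁻) = 1 × 0.3815 = 0.3815 mol.
The cells are in series, so the same 0.3815 mol of electrons passes through the second cell.
2 H₂O → O₂ + 4 H⁺ + 4 e⁻ — 4 mol e⁻ per mol O₂, so n(O₂) = 0.3815/4 = 0.09537 mol.
V = nRT/P = (0.09537 × 8.314 × 357) / (140 × 10³) = 0.00202 m³ = 2.02 L.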